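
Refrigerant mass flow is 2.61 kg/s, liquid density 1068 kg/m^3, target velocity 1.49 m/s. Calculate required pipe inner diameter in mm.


A = m_dot / (rho * v) = 2.61 / (1068 * 1.49) = 0.001640147802 m^2
d = sqrt(4*A/pi) * 1000
d = 45.7 mm

45.7


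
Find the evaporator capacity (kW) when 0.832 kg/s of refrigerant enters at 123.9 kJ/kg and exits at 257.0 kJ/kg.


dh = 257.0 - 123.9 = 133.1 kJ/kg
Q_evap = m_dot * dh = 0.832 * 133.1
Q_evap = 110.74 kW

110.74


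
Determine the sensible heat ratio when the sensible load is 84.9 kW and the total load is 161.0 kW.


SHR = Q_sensible / Q_total
SHR = 84.9 / 161.0
SHR = 0.527

0.527


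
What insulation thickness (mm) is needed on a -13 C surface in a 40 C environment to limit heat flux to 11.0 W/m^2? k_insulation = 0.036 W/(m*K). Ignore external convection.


dT = 40 - (-13) = 53 K
thickness = k * dT / q_max * 1000
thickness = 0.036 * 53 / 11.0 * 1000
thickness = 173.5 mm

173.5


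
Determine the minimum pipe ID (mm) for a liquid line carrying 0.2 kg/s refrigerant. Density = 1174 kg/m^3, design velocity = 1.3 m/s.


A = m_dot / (rho * v) = 0.2 / (1174 * 1.3) = 0.0001310444241 m^2
d = sqrt(4*A/pi) * 1000
d = 12.9 mm

12.9


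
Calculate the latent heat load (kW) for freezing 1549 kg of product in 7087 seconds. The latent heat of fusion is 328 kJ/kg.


Q_lat = m * h_fg / t
Q_lat = 1549 * 328 / 7087
Q_lat = 71.69 kW

71.69


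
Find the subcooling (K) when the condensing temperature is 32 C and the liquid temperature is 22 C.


Subcooling = T_cond - T_liquid
Subcooling = 32 - 22
Subcooling = 10 K

10


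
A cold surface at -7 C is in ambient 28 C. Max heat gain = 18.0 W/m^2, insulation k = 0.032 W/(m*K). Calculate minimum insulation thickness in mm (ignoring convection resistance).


dT = 28 - (-7) = 35 K
thickness = k * dT / q_max * 1000
thickness = 0.032 * 35 / 18.0 * 1000
thickness = 62.2 mm

62.2


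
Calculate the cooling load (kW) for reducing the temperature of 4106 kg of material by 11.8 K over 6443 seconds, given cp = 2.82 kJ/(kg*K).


Q = m * cp * dT / t
Q = 4106 * 2.82 * 11.8 / 6443
Q = 21.206 kW

21.206


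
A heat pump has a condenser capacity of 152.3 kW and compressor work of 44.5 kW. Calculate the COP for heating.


COP_hp = Q_cond / W
COP_hp = 152.3 / 44.5
COP_hp = 3.422

3.422


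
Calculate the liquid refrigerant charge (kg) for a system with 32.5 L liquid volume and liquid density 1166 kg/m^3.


Charge = V * rho / 1000
Charge = 32.5 * 1166 / 1000
Charge = 37.9 kg

37.9


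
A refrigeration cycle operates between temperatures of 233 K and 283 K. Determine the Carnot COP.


dT = 283 - 233 = 50 K
COP_carnot = T_cold / dT = 233 / 50
COP_carnot = 4.66

4.66


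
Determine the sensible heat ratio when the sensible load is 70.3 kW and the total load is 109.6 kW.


SHR = Q_sensible / Q_total
SHR = 70.3 / 109.6
SHR = 0.641

0.641


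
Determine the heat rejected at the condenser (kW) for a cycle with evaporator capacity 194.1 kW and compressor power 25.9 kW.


Q_cond = Q_evap + W
Q_cond = 194.1 + 25.9
Q_cond = 220.0 kW

220.0


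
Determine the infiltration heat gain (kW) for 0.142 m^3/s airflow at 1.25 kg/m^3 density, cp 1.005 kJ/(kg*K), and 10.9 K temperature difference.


Q = V_dot * rho * cp * dT
Q = 0.142 * 1.25 * 1.005 * 10.9
Q = 1.944 kW

1.944


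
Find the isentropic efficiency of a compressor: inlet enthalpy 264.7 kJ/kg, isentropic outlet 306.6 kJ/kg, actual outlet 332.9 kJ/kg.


dh_ideal = 306.6 - 264.7 = 41.9 kJ/kg
dh_actual = 332.9 - 264.7 = 68.2 kJ/kg
eta_s = dh_ideal / dh_actual = 41.9 / 68.2
eta_s = 0.6144

0.6144


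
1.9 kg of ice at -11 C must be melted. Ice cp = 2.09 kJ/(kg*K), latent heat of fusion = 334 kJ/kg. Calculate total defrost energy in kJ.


Sensible heat = cp * dT = 2.09 * 11 = 22.99 kJ/kg
Total per kg = 22.99 + 334 = 356.99 kJ/kg
Q = m * total = 1.9 * 356.99
Q = 678.3 kJ

678.3


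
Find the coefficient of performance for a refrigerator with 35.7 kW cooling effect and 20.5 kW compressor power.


COP = Q_evap / W
COP = 35.7 / 20.5
COP = 1.741

1.741


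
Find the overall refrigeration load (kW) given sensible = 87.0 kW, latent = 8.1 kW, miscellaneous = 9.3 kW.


Q_total = Q_s + Q_l + Q_misc
Q_total = 87.0 + 8.1 + 9.3
Q_total = 104.4 kW

104.4


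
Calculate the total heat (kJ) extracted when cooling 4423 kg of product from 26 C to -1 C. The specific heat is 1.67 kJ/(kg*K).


dT = 26 - (-1) = 27 K
Q = m * cp * dT = 4423 * 1.67 * 27
Q = 199433 kJ

199433


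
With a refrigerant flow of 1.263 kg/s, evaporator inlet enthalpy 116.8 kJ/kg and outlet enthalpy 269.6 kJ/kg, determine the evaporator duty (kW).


dh = 269.6 - 116.8 = 152.8 kJ/kg
Q_evap = m_dot * dh = 1.263 * 152.8
Q_evap = 192.99 kW

192.99


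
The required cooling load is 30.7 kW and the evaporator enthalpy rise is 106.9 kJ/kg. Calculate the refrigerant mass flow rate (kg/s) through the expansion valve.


m_dot = Q / dh
m_dot = 30.7 / 106.9
m_dot = 0.2872 kg/s

0.2872


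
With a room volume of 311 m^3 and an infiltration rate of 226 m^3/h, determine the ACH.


ACH = flow / volume
ACH = 226 / 311
ACH = 0.727

0.727


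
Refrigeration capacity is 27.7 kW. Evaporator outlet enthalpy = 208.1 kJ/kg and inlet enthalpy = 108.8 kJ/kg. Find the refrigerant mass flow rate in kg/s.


dh = 208.1 - 108.8 = 99.3 kJ/kg
m_dot = Q / dh = 27.7 / 99.3 = 0.279 kg/s

0.279


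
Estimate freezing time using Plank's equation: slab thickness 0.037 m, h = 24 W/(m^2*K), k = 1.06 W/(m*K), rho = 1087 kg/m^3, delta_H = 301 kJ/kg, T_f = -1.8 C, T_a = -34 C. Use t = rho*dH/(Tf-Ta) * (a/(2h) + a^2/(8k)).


dT = -1.8 - (-34) = 32.2 K
term1 = a/(2h) = 0.037/(2*24) = 0.0007708333333
term2 = a^2/(8k) = 0.037^2/(8*1.06) = 0.0001614386792
t = rho*dH*1000/dT * (term1 + term2)
t = 1087*301*1000/32.2 * (0.0007708333333 + 0.0001614386792)
t = 9473 s

9473


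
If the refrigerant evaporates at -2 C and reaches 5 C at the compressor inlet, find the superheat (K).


Superheat = T_suction - T_evap
Superheat = 5 - (-2)
Superheat = 7 K

7


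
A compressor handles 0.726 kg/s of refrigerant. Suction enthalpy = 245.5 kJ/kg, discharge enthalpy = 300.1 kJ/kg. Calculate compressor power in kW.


dh = 300.1 - 245.5 = 54.6 kJ/kg
W = m_dot * dh = 0.726 * 54.6 = 39.64 kW

39.64


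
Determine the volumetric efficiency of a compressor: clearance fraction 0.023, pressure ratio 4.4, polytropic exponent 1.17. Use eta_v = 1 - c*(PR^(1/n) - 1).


PR^(1/n) = 4.4^(1/1.17) = 3.54780346
eta_v = 1 - 0.023 * (3.54780346 - 1)
eta_v = 0.9414

0.9414


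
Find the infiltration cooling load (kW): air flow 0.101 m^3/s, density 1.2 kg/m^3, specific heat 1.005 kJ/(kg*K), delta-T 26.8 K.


Q = V_dot * rho * cp * dT
Q = 0.101 * 1.2 * 1.005 * 26.8
Q = 3.264 kW

3.264


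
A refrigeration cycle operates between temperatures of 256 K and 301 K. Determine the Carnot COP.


dT = 301 - 256 = 45 K
COP_carnot = T_cold / dT = 256 / 45
COP_carnot = 5.689

5.689


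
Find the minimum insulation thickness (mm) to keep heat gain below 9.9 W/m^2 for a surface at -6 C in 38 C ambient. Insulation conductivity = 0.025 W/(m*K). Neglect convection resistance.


dT = 38 - (-6) = 44 K
thickness = k * dT / q_max * 1000
thickness = 0.025 * 44 / 9.9 * 1000
thickness = 111.1 mm

111.1


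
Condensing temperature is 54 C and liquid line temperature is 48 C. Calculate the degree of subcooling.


Subcooling = T_cond - T_liquid
Subcooling = 54 - 48
Subcooling = 6 K

6


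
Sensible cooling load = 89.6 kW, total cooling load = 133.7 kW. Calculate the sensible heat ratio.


SHR = Q_sensible / Q_total
SHR = 89.6 / 133.7
SHR = 0.67

0.67


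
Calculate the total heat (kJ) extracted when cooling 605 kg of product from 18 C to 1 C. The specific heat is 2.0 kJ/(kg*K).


dT = 18 - (1) = 17 K
Q = m * cp * dT = 605 * 2.0 * 17
Q = 20570 kJ

20570


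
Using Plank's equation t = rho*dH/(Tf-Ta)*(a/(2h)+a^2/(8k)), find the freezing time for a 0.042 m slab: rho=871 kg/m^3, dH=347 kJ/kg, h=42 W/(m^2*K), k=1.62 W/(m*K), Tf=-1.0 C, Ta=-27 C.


dT = -1.0 - (-27) = 26.0 K
term1 = a/(2h) = 0.042/(2*42) = 0.0005
term2 = a^2/(8k) = 0.042^2/(8*1.62) = 0.0001361111111
t = rho*dH*1000/dT * (term1 + term2)
t = 871*347*1000/26.0 * (0.0005 + 0.0001361111111)
t = 7394 s

7394


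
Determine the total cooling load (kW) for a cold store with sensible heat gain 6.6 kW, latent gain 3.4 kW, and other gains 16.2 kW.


Q_total = Q_s + Q_l + Q_misc
Q_total = 6.6 + 3.4 + 16.2
Q_total = 26.2 kW

26.2


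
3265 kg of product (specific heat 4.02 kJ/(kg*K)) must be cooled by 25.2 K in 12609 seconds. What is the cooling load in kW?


Q = m * cp * dT / t
Q = 3265 * 4.02 * 25.2 / 12609
Q = 26.232 kW

26.232


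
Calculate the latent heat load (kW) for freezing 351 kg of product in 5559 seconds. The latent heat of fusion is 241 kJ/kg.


Q_lat = m * h_fg / t
Q_lat = 351 * 241 / 5559
Q_lat = 15.22 kW

15.22


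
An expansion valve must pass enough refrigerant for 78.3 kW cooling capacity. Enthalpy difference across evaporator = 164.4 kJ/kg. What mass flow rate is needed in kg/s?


m_dot = Q / dh
m_dot = 78.3 / 164.4
m_dot = 0.4763 kg/s

0.4763


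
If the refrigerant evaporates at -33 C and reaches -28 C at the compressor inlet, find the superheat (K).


Superheat = T_suction - T_evap
Superheat = -28 - (-33)
Superheat = 5 K

5


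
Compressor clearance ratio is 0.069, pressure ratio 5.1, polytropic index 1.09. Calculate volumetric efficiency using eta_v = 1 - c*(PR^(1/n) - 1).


PR^(1/n) = 5.1^(1/1.09) = 4.45807069
eta_v = 1 - 0.069 * (4.45807069 - 1)
eta_v = 0.7614

0.7614


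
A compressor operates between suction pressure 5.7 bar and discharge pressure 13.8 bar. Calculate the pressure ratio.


PR = P_high / P_low
PR = 13.8 / 5.7
PR = 2.421

2.421


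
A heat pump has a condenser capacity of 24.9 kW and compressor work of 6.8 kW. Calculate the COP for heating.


COP_hp = Q_cond / W
COP_hp = 24.9 / 6.8
COP_hp = 3.662

3.662


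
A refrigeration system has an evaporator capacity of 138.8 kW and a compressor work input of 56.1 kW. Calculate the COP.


COP = Q_evap / W
COP = 138.8 / 56.1
COP = 2.474

2.474


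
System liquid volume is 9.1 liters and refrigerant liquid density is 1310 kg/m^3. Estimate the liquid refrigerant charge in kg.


Charge = V * rho / 1000
Charge = 9.1 * 1310 / 1000
Charge = 11.92 kg

11.92


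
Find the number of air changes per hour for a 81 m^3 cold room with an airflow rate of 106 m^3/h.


ACH = flow / volume
ACH = 106 / 81
ACH = 1.309

1.309


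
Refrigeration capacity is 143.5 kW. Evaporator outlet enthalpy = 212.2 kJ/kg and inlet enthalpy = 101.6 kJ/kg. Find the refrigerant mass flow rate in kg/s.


dh = 212.2 - 101.6 = 110.6 kJ/kg
m_dot = Q / dh = 143.5 / 110.6 = 1.2975 kg/s

1.2975


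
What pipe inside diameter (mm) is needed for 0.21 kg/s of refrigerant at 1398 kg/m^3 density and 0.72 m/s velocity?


A = m_dot / (rho * v) = 0.21 / (1398 * 0.72) = 0.0002086313782 m^2
d = sqrt(4*A/pi) * 1000
d = 16.3 mm

16.3


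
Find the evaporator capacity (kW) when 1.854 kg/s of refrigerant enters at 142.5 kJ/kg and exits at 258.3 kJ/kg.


dh = 258.3 - 142.5 = 115.8 kJ/kg
Q_evap = m_dot * dh = 1.854 * 115.8
Q_evap = 214.69 kW

214.69


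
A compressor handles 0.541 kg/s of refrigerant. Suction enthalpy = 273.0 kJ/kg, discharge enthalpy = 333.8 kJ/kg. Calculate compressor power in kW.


dh = 333.8 - 273.0 = 60.8 kJ/kg
W = m_dot * dh = 0.541 * 60.8 = 32.89 kW

32.89


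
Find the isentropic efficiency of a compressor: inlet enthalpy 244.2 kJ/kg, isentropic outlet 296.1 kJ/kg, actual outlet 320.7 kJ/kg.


dh_ideal = 296.1 - 244.2 = 51.9 kJ/kg
dh_actual = 320.7 - 244.2 = 76.5 kJ/kg
eta_s = dh_ideal / dh_actual = 51.9 / 76.5
eta_s = 0.6784

0.6784


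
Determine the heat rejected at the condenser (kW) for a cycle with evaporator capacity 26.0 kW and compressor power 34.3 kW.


Q_cond = Q_evap + W
Q_cond = 26.0 + 34.3
Q_cond = 60.3 kW

60.3


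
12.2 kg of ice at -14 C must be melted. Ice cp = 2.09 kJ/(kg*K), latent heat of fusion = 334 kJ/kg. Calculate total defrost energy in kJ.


Sensible heat = cp * dT = 2.09 * 14 = 29.26 kJ/kg
Total per kg = 29.26 + 334 = 363.26 kJ/kg
Q = m * total = 12.2 * 363.26
Q = 4431.8 kJ

4431.8


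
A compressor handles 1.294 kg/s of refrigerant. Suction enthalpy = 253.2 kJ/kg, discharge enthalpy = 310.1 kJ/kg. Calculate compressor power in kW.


dh = 310.1 - 253.2 = 56.9 kJ/kg
W = m_dot * dh = 1.294 * 56.9 = 73.63 kW

73.63


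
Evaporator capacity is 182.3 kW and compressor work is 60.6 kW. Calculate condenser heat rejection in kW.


Q_cond = Q_evap + W
Q_cond = 182.3 + 60.6
Q_cond = 242.9 kW

242.9


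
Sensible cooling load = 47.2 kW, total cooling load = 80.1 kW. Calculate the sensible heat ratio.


SHR = Q_sensible / Q_total
SHR = 47.2 / 80.1
SHR = 0.589

0.589


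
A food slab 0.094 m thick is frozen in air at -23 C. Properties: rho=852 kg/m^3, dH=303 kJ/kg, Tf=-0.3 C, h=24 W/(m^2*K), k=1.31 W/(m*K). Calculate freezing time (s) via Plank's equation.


dT = -0.3 - (-23) = 22.7 K
term1 = a/(2h) = 0.094/(2*24) = 0.001958333333
term2 = a^2/(8k) = 0.094^2/(8*1.31) = 0.000843129771
t = rho*dH*1000/dT * (term1 + term2)
t = 852*303*1000/22.7 * (0.001958333333 + 0.000843129771)
t = 31860 s

31860


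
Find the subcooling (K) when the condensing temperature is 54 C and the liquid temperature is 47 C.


Subcooling = T_cond - T_liquid
Subcooling = 54 - 47
Subcooling = 7 K

7


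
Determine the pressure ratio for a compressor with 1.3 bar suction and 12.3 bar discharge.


PR = P_high / P_low
PR = 12.3 / 1.3
PR = 9.462

9.462


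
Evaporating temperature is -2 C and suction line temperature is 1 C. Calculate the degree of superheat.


Superheat = T_suction - T_evap
Superheat = 1 - (-2)
Superheat = 3 K

3


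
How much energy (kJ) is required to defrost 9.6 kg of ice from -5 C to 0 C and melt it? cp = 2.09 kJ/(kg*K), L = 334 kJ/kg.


Sensible heat = cp * dT = 2.09 * 5 = 10.45 kJ/kg
Total per kg = 10.45 + 334 = 344.45 kJ/kg
Q = m * total = 9.6 * 344.45
Q = 3306.7 kJ

3306.7


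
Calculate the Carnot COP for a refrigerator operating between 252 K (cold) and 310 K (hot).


dT = 310 - 252 = 58 K
COP_carnot = T_cold / dT = 252 / 58
COP_carnot = 4.345

4.345


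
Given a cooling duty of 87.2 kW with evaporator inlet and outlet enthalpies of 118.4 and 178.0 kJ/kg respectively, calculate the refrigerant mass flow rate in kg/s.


dh = 178.0 - 118.4 = 59.6 kJ/kg
m_dot = Q / dh = 87.2 / 59.6 = 1.4631 kg/s

1.4631


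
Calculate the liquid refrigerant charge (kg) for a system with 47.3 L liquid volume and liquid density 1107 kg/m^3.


Charge = V * rho / 1000
Charge = 47.3 * 1107 / 1000
Charge = 52.36 kg

52.36


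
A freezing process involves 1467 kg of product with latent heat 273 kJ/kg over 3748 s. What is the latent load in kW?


Q_lat = m * h_fg / t
Q_lat = 1467 * 273 / 3748
Q_lat = 106.85 kW

106.85


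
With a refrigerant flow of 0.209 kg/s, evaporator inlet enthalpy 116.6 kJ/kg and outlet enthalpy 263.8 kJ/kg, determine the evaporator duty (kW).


dh = 263.8 - 116.6 = 147.2 kJ/kg
Q_evap = m_dot * dh = 0.209 * 147.2
Q_evap = 30.76 kW

30.76


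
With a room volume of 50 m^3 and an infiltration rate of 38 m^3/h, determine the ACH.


ACH = flow / volume
ACH = 38 / 50
ACH = 0.76

0.76


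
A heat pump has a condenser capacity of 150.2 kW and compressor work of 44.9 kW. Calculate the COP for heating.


COP_hp = Q_cond / W
COP_hp = 150.2 / 44.9
COP_hp = 3.345

3.345


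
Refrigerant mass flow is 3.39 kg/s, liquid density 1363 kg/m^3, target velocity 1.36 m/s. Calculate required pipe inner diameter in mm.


A = m_dot / (rho * v) = 3.39 / (1363 * 1.36) = 0.001828794614 m^2
d = sqrt(4*A/pi) * 1000
d = 48.3 mm

48.3


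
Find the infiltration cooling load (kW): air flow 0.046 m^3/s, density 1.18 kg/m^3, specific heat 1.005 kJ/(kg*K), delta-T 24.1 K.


Q = V_dot * rho * cp * dT
Q = 0.046 * 1.18 * 1.005 * 24.1
Q = 1.315 kW

1.315


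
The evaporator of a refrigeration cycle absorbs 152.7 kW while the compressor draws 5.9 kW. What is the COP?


COP = Q_evap / W
COP = 152.7 / 5.9
COP = 25.881

25.881


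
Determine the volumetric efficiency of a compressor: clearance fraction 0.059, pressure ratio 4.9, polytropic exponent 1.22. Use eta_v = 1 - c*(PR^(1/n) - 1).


PR^(1/n) = 4.9^(1/1.22) = 3.67903985
eta_v = 1 - 0.059 * (3.67903985 - 1)
eta_v = 0.8419

0.8419


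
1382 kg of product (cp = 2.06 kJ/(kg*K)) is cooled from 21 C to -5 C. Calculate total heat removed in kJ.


dT = 21 - (-5) = 26 K
Q = m * cp * dT = 1382 * 2.06 * 26
Q = 74020 kJ

74020


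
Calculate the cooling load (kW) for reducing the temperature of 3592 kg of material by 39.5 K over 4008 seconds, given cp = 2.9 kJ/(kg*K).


Q = m * cp * dT / t
Q = 3592 * 2.9 * 39.5 / 4008
Q = 102.661 kW

102.661


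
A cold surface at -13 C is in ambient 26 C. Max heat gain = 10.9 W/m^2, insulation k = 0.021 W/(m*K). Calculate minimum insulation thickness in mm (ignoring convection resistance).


dT = 26 - (-13) = 39 K
thickness = k * dT / q_max * 1000
thickness = 0.021 * 39 / 10.9 * 1000
thickness = 75.1 mm

75.1


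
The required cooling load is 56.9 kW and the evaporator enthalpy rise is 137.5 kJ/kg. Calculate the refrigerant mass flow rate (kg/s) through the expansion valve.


m_dot = Q / dh
m_dot = 56.9 / 137.5
m_dot = 0.4138 kg/s

0.4138


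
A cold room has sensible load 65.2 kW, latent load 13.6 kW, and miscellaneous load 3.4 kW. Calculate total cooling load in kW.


Q_total = Q_s + Q_l + Q_misc
Q_total = 65.2 + 13.6 + 3.4
Q_total = 82.2 kW

82.2


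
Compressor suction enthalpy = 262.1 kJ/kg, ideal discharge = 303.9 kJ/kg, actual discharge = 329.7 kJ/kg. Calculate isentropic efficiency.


dh_ideal = 303.9 - 262.1 = 41.8 kJ/kg
dh_actual = 329.7 - 262.1 = 67.6 kJ/kg
eta_s = dh_ideal / dh_actual = 41.8 / 67.6
eta_s = 0.6183

0.6183


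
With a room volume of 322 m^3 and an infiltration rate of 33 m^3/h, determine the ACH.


ACH = flow / volume
ACH = 33 / 322
ACH = 0.102

0.102


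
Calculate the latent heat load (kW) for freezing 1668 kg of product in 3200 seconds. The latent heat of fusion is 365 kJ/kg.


Q_lat = m * h_fg / t
Q_lat = 1668 * 365 / 3200
Q_lat = 190.26 kW

190.26


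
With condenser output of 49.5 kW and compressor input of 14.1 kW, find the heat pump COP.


COP_hp = Q_cond / W
COP_hp = 49.5 / 14.1
COP_hp = 3.511

3.511


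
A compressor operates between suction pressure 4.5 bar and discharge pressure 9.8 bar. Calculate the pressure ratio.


PR = P_high / P_low
PR = 9.8 / 4.5
PR = 2.178

2.178


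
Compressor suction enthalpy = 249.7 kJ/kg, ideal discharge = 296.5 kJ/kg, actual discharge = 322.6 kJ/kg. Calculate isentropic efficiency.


dh_ideal = 296.5 - 249.7 = 46.8 kJ/kg
dh_actual = 322.6 - 249.7 = 72.9 kJ/kg
eta_s = dh_ideal / dh_actual = 46.8 / 72.9
eta_s = 0.642

0.642


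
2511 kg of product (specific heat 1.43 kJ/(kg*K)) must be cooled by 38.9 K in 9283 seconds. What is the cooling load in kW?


Q = m * cp * dT / t
Q = 2511 * 1.43 * 38.9 / 9283
Q = 15.047 kW

15.047


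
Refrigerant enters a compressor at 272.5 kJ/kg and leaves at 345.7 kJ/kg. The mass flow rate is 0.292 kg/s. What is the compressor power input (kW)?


dh = 345.7 - 272.5 = 73.2 kJ/kg
W = m_dot * dh = 0.292 * 73.2 = 21.37 kW

21.37


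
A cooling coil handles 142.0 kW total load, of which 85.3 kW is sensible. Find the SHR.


SHR = Q_sensible / Q_total
SHR = 85.3 / 142.0
SHR = 0.601

0.601


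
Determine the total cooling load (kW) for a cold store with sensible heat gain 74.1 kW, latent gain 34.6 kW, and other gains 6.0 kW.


Q_total = Q_s + Q_l + Q_misc
Q_total = 74.1 + 34.6 + 6.0
Q_total = 114.7 kW

114.7


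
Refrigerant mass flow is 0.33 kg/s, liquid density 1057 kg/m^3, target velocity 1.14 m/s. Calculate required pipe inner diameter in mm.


A = m_dot / (rho * v) = 0.33 / (1057 * 1.14) = 0.0002738634666 m^2
d = sqrt(4*A/pi) * 1000
d = 18.7 mm

18.7


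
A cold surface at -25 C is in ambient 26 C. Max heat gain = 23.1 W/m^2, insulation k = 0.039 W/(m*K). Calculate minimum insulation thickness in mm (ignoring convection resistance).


dT = 26 - (-25) = 51 K
thickness = k * dT / q_max * 1000
thickness = 0.039 * 51 / 23.1 * 1000
thickness = 86.1 mm

86.1


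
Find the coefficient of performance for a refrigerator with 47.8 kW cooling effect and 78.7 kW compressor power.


COP = Q_evap / W
COP = 47.8 / 78.7
COP = 0.607

0.607


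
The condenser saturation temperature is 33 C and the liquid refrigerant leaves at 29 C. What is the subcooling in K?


Subcooling = T_cond - T_liquid
Subcooling = 33 - 29
Subcooling = 4 K

4


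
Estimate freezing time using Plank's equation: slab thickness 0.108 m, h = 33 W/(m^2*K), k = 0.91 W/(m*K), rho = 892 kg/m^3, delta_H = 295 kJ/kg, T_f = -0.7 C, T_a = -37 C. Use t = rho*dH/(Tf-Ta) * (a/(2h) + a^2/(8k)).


dT = -0.7 - (-37) = 36.3 K
term1 = a/(2h) = 0.108/(2*33) = 0.001636363636
term2 = a^2/(8k) = 0.108^2/(8*0.91) = 0.001602197802
t = rho*dH*1000/dT * (term1 + term2)
t = 892*295*1000/36.3 * (0.001636363636 + 0.001602197802)
t = 23476 s

23476


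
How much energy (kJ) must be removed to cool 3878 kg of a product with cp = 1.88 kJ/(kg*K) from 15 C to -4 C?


dT = 15 - (-4) = 19 K
Q = m * cp * dT = 3878 * 1.88 * 19
Q = 138522 kJ

138522


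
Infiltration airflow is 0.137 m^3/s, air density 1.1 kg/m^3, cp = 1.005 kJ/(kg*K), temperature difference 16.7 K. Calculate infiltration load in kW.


Q = V_dot * rho * cp * dT
Q = 0.137 * 1.1 * 1.005 * 16.7
Q = 2.529 kW

2.529


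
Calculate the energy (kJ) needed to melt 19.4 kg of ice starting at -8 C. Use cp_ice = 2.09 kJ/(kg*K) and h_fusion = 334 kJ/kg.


Sensible heat = cp * dT = 2.09 * 8 = 16.72 kJ/kg
Total per kg = 16.72 + 334 = 350.72 kJ/kg
Q = m * total = 19.4 * 350.72
Q = 6804.0 kJ

6804.0


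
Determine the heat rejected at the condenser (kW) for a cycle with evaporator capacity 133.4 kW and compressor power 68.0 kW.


Q_cond = Q_evap + W
Q_cond = 133.4 + 68.0
Q_cond = 201.4 kW

201.4


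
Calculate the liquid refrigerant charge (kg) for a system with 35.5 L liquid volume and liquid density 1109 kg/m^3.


Charge = V * rho / 1000
Charge = 35.5 * 1109 / 1000
Charge = 39.37 kg

39.37


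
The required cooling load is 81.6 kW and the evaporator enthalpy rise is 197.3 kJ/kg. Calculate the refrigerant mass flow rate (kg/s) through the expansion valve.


m_dot = Q / dh
m_dot = 81.6 / 197.3
m_dot = 0.4136 kg/s

0.4136


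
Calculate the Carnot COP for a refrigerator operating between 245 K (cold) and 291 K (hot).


dT = 291 - 245 = 46 K
COP_carnot = T_cold / dT = 245 / 46
COP_carnot = 5.326

5.326


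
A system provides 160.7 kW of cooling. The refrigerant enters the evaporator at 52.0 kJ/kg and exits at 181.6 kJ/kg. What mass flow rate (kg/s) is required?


dh = 181.6 - 52.0 = 129.6 kJ/kg
m_dot = Q / dh = 160.7 / 129.6 = 1.24 kg/s

1.24


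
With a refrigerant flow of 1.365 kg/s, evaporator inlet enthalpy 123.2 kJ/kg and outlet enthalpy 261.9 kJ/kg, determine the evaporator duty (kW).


dh = 261.9 - 123.2 = 138.7 kJ/kg
Q_evap = m_dot * dh = 1.365 * 138.7
Q_evap = 189.33 kW

189.33


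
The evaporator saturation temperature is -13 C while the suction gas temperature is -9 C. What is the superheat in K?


Superheat = T_suction - T_evap
Superheat = -9 - (-13)
Superheat = 4 K

4


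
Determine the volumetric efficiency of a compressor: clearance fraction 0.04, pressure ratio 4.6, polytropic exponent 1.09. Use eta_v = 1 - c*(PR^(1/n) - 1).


PR^(1/n) = 4.6^(1/1.09) = 4.05540944
eta_v = 1 - 0.04 * (4.05540944 - 1)
eta_v = 0.8778

0.8778


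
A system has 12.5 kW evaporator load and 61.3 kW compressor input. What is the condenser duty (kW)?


Q_cond = Q_evap + W
Q_cond = 12.5 + 61.3
Q_cond = 73.8 kW

73.8


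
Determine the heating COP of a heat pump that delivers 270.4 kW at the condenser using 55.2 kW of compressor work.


COP_hp = Q_cond / W
COP_hp = 270.4 / 55.2
COP_hp = 4.899

4.899


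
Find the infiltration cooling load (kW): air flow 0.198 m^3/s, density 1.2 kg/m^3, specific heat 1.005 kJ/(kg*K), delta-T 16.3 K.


Q = V_dot * rho * cp * dT
Q = 0.198 * 1.2 * 1.005 * 16.3
Q = 3.892 kW

3.892


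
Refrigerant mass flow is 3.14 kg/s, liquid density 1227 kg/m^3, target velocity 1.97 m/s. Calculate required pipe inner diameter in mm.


A = m_dot / (rho * v) = 3.14 / (1227 * 1.97) = 0.001299029038 m^2
d = sqrt(4*A/pi) * 1000
d = 40.7 mm

40.7


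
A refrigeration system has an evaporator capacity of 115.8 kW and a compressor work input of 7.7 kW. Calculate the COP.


COP = Q_evap / W
COP = 115.8 / 7.7
COP = 15.039

15.039


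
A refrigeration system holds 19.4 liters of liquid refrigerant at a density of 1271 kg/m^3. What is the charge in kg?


Charge = V * rho / 1000
Charge = 19.4 * 1271 / 1000
Charge = 24.66 kg

24.66


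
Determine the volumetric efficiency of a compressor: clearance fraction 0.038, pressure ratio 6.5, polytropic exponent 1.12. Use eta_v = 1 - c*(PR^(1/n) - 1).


PR^(1/n) = 6.5^(1/1.12) = 5.3188225
eta_v = 1 - 0.038 * (5.3188225 - 1)
eta_v = 0.8359

0.8359


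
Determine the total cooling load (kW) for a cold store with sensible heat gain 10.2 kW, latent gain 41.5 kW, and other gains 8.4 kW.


Q_total = Q_s + Q_l + Q_misc
Q_total = 10.2 + 41.5 + 8.4
Q_total = 60.1 kW

60.1


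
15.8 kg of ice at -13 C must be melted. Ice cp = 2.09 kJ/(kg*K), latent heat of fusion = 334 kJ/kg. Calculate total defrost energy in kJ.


Sensible heat = cp * dT = 2.09 * 13 = 27.17 kJ/kg
Total per kg = 27.17 + 334 = 361.17 kJ/kg
Q = m * total = 15.8 * 361.17
Q = 5706.5 kJ

5706.5


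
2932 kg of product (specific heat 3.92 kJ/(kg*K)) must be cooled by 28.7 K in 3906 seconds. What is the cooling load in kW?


Q = m * cp * dT / t
Q = 2932 * 3.92 * 28.7 / 3906
Q = 84.45 kW

84.45


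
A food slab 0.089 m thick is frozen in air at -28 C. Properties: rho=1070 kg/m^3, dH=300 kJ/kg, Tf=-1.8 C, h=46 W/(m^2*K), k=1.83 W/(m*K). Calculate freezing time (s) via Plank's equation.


dT = -1.8 - (-28) = 26.2 K
term1 = a/(2h) = 0.089/(2*46) = 0.0009673913043
term2 = a^2/(8k) = 0.089^2/(8*1.83) = 0.0005410519126
t = rho*dH*1000/dT * (term1 + term2)
t = 1070*300*1000/26.2 * (0.0009673913043 + 0.0005410519126)
t = 18481 s

18481


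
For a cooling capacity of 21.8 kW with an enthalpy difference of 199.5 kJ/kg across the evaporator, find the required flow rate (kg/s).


m_dot = Q / dh
m_dot = 21.8 / 199.5
m_dot = 0.1093 kg/s

0.1093


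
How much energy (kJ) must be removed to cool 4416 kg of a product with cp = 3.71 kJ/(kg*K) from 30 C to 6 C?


dT = 30 - (6) = 24 K
Q = m * cp * dT = 4416 * 3.71 * 24
Q = 393201 kJ

393201


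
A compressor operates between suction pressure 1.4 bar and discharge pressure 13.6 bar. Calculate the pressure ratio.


PR = P_high / P_low
PR = 13.6 / 1.4
PR = 9.714

9.714


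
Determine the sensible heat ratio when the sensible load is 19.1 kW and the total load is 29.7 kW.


SHR = Q_sensible / Q_total
SHR = 19.1 / 29.7
SHR = 0.643

0.643


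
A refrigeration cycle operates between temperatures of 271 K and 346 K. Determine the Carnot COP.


dT = 346 - 271 = 75 K
COP_carnot = T_cold / dT = 271 / 75
COP_carnot = 3.613

3.613


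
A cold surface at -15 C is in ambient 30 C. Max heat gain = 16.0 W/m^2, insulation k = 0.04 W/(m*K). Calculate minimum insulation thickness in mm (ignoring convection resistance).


dT = 30 - (-15) = 45 K
thickness = k * dT / q_max * 1000
thickness = 0.04 * 45 / 16.0 * 1000
thickness = 112.5 mm

112.5


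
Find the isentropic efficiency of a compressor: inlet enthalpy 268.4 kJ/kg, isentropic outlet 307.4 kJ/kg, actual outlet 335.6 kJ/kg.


dh_ideal = 307.4 - 268.4 = 39.0 kJ/kg
dh_actual = 335.6 - 268.4 = 67.2 kJ/kg
eta_s = dh_ideal / dh_actual = 39.0 / 67.2
eta_s = 0.5804

0.5804


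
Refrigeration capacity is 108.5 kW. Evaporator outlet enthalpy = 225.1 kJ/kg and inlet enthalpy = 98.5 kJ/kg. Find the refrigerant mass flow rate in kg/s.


dh = 225.1 - 98.5 = 126.6 kJ/kg
m_dot = Q / dh = 108.5 / 126.6 = 0.857 kg/s

0.857


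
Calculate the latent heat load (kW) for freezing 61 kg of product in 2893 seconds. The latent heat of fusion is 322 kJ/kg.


Q_lat = m * h_fg / t
Q_lat = 61 * 322 / 2893
Q_lat = 6.79 kW

6.79


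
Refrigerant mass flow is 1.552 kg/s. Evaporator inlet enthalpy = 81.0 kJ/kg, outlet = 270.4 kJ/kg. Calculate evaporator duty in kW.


dh = 270.4 - 81.0 = 189.4 kJ/kg
Q_evap = m_dot * dh = 1.552 * 189.4
Q_evap = 293.95 kW

293.95


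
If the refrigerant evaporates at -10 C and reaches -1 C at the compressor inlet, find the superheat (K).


Superheat = T_suction - T_evap
Superheat = -1 - (-10)
Superheat = 9 K

9


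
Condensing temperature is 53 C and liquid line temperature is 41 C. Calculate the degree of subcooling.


Subcooling = T_cond - T_liquid
Subcooling = 53 - 41
Subcooling = 12 K

12


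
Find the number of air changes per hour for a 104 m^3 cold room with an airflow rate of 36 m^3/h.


ACH = flow / volume
ACH = 36 / 104
ACH = 0.346

0.346


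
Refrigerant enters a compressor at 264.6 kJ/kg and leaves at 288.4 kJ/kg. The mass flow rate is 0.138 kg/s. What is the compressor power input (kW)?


dh = 288.4 - 264.6 = 23.8 kJ/kg
W = m_dot * dh = 0.138 * 23.8 = 3.28 kW

3.28


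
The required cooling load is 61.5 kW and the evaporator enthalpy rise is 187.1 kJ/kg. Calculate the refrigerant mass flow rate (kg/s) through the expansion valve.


m_dot = Q / dh
m_dot = 61.5 / 187.1
m_dot = 0.3287 kg/s

0.3287


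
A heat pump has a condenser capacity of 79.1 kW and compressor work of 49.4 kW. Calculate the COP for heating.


COP_hp = Q_cond / W
COP_hp = 79.1 / 49.4
COP_hp = 1.601

1.601


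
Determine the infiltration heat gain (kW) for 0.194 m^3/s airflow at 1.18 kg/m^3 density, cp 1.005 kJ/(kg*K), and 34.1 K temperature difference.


Q = V_dot * rho * cp * dT
Q = 0.194 * 1.18 * 1.005 * 34.1
Q = 7.845 kW

7.845


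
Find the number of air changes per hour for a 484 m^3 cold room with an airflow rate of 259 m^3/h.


ACH = flow / volume
ACH = 259 / 484
ACH = 0.535

0.535


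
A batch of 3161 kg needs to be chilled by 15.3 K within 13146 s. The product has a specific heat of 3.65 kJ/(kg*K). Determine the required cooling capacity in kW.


Q = m * cp * dT / t
Q = 3161 * 3.65 * 15.3 / 13146
Q = 13.428 kW

13.428


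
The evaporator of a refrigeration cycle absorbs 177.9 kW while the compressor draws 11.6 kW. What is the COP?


COP = Q_evap / W
COP = 177.9 / 11.6
COP = 15.336

15.336


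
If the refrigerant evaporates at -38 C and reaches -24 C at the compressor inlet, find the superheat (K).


Superheat = T_suction - T_evap
Superheat = -24 - (-38)
Superheat = 14 K

14


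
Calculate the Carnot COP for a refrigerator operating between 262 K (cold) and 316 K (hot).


dT = 316 - 262 = 54 K
COP_carnot = T_cold / dT = 262 / 54
COP_carnot = 4.852

4.852


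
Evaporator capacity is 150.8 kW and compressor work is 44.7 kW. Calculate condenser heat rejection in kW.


Q_cond = Q_evap + W
Q_cond = 150.8 + 44.7
Q_cond = 195.5 kW

195.5


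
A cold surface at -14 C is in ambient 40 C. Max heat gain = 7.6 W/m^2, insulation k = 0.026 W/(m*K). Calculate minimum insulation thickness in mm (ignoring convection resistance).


dT = 40 - (-14) = 54 K
thickness = k * dT / q_max * 1000
thickness = 0.026 * 54 / 7.6 * 1000
thickness = 184.7 mm

184.7


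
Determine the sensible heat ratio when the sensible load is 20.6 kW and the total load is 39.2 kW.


SHR = Q_sensible / Q_total
SHR = 20.6 / 39.2
SHR = 0.526

0.526


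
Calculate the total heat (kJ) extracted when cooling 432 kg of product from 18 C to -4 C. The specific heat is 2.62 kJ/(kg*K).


dT = 18 - (-4) = 22 K
Q = m * cp * dT = 432 * 2.62 * 22
Q = 24900 kJ

24900


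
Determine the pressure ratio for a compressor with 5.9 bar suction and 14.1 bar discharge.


PR = P_high / P_low
PR = 14.1 / 5.9
PR = 2.39

2.39


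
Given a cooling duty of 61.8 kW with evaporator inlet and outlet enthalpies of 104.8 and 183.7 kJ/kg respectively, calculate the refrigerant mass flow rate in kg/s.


dh = 183.7 - 104.8 = 78.9 kJ/kg
m_dot = Q / dh = 61.8 / 78.9 = 0.7833 kg/s

0.7833


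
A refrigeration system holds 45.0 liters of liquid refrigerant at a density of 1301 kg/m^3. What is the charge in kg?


Charge = V * rho / 1000
Charge = 45.0 * 1301 / 1000
Charge = 58.55 kg

58.55


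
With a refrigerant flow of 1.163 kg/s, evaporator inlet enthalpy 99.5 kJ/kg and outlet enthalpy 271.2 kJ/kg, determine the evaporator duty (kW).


dh = 271.2 - 99.5 = 171.7 kJ/kg
Q_evap = m_dot * dh = 1.163 * 171.7
Q_evap = 199.69 kW

199.69


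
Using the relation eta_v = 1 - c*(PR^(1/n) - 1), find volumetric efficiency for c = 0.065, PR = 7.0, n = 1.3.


PR^(1/n) = 7.0^(1/1.3) = 4.46761166
eta_v = 1 - 0.065 * (4.46761166 - 1)
eta_v = 0.7746

0.7746


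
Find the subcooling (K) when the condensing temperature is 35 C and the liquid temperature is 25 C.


Subcooling = T_cond - T_liquid
Subcooling = 35 - 25
Subcooling = 10 K

10


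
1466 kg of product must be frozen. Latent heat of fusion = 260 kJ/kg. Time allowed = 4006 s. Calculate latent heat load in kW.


Q_lat = m * h_fg / t
Q_lat = 1466 * 260 / 4006
Q_lat = 95.15 kW

95.15


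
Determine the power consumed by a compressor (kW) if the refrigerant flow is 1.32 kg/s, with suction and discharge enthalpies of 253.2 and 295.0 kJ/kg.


dh = 295.0 - 253.2 = 41.8 kJ/kg
W = m_dot * dh = 1.32 * 41.8 = 55.18 kW

55.18


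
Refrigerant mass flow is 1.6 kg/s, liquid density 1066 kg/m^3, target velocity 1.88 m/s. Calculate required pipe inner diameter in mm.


A = m_dot / (rho * v) = 1.6 / (1066 * 1.88) = 0.0007983713225 m^2
d = sqrt(4*A/pi) * 1000
d = 31.9 mm

31.9


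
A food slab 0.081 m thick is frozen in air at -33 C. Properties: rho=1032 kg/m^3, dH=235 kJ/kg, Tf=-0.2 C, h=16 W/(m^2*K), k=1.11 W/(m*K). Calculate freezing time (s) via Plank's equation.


dT = -0.2 - (-33) = 32.8 K
term1 = a/(2h) = 0.081/(2*16) = 0.00253125
term2 = a^2/(8k) = 0.081^2/(8*1.11) = 0.0007388513514
t = rho*dH*1000/dT * (term1 + term2)
t = 1032*235*1000/32.8 * (0.00253125 + 0.0007388513514)
t = 24179 s

24179


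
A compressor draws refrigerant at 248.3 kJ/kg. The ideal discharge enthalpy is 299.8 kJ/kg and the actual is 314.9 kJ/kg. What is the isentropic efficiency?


dh_ideal = 299.8 - 248.3 = 51.5 kJ/kg
dh_actual = 314.9 - 248.3 = 66.6 kJ/kg
eta_s = dh_ideal / dh_actual = 51.5 / 66.6
eta_s = 0.7733

0.7733


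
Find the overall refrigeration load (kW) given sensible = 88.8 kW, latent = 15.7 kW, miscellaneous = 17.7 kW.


Q_total = Q_s + Q_l + Q_misc
Q_total = 88.8 + 15.7 + 17.7
Q_total = 122.2 kW

122.2


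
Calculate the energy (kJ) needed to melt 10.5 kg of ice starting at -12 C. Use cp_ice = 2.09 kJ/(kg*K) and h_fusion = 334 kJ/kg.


Sensible heat = cp * dT = 2.09 * 12 = 25.08 kJ/kg
Total per kg = 25.08 + 334 = 359.08 kJ/kg
Q = m * total = 10.5 * 359.08
Q = 3770.3 kJ

3770.3


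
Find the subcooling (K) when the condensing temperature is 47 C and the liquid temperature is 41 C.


Subcooling = T_cond - T_liquid
Subcooling = 47 - 41
Subcooling = 6 K

6


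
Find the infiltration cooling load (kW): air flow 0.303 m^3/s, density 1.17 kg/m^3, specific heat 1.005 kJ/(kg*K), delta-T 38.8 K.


Q = V_dot * rho * cp * dT
Q = 0.303 * 1.17 * 1.005 * 38.8
Q = 13.824 kW

13.824


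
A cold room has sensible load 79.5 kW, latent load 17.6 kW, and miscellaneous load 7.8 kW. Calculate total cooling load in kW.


Q_total = Q_s + Q_l + Q_misc
Q_total = 79.5 + 17.6 + 7.8
Q_total = 104.9 kW

104.9


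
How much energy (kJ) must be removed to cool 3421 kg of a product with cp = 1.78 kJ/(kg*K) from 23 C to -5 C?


dT = 23 - (-5) = 28 K
Q = m * cp * dT = 3421 * 1.78 * 28
Q = 170503 kJ

170503


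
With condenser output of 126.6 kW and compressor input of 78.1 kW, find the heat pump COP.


COP_hp = Q_cond / W
COP_hp = 126.6 / 78.1
COP_hp = 1.621

1.621


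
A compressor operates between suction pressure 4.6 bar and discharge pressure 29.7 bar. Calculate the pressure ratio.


PR = P_high / P_low
PR = 29.7 / 4.6
PR = 6.457

6.457


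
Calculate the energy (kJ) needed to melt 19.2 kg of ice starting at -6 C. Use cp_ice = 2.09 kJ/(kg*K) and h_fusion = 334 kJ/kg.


Sensible heat = cp * dT = 2.09 * 6 = 12.54 kJ/kg
Total per kg = 12.54 + 334 = 346.54 kJ/kg
Q = m * total = 19.2 * 346.54
Q = 6653.6 kJ

6653.6


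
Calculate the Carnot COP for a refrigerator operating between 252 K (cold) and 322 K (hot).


dT = 322 - 252 = 70 K
COP_carnot = T_cold / dT = 252 / 70
COP_carnot = 3.6

3.6


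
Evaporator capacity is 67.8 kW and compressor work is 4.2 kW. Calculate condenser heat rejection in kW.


Q_cond = Q_evap + W
Q_cond = 67.8 + 4.2
Q_cond = 72.0 kW

72.0


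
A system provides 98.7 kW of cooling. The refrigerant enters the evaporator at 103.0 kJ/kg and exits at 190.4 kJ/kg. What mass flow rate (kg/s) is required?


dh = 190.4 - 103.0 = 87.4 kJ/kg
m_dot = Q / dh = 98.7 / 87.4 = 1.1293 kg/s

1.1293


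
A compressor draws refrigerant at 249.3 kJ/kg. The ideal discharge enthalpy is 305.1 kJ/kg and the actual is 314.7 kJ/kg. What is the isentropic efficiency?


dh_ideal = 305.1 - 249.3 = 55.8 kJ/kg
dh_actual = 314.7 - 249.3 = 65.4 kJ/kg
eta_s = dh_ideal / dh_actual = 55.8 / 65.4
eta_s = 0.8532

0.8532


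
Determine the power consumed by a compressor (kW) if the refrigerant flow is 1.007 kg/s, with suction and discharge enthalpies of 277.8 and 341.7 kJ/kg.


dh = 341.7 - 277.8 = 63.9 kJ/kg
W = m_dot * dh = 1.007 * 63.9 = 64.35 kW

64.35


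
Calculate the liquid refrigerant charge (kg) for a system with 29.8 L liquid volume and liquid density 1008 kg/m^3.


Charge = V * rho / 1000
Charge = 29.8 * 1008 / 1000
Charge = 30.04 kg

30.04


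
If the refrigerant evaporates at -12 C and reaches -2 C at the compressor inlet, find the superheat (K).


Superheat = T_suction - T_evap
Superheat = -2 - (-12)
Superheat = 10 K

10


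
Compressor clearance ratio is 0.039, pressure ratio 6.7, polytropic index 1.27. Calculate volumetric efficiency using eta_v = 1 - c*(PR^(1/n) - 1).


PR^(1/n) = 6.7^(1/1.27) = 4.47149347
eta_v = 1 - 0.039 * (4.47149347 - 1)
eta_v = 0.8646

0.8646


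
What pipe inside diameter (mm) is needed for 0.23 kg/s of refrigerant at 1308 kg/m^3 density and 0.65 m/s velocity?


A = m_dot / (rho * v) = 0.23 / (1308 * 0.65) = 0.0002705245825 m^2
d = sqrt(4*A/pi) * 1000
d = 18.6 mm

18.6


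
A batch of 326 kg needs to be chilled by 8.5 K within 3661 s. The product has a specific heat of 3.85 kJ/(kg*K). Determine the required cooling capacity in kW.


Q = m * cp * dT / t
Q = 326 * 3.85 * 8.5 / 3661
Q = 2.914 kW

2.914


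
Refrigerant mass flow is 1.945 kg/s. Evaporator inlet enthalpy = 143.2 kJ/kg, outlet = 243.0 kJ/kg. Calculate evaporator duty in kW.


dh = 243.0 - 143.2 = 99.8 kJ/kg
Q_evap = m_dot * dh = 1.945 * 99.8
Q_evap = 194.11 kW

194.11


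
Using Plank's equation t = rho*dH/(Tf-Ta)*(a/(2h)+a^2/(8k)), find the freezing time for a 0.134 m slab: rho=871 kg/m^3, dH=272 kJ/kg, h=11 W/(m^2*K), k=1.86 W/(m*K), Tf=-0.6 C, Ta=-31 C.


dT = -0.6 - (-31) = 30.4 K
term1 = a/(2h) = 0.134/(2*11) = 0.006090909091
term2 = a^2/(8k) = 0.134^2/(8*1.86) = 0.00120672043
t = rho*dH*1000/dT * (term1 + term2)
t = 871*272*1000/30.4 * (0.006090909091 + 0.00120672043)
t = 56872 s

56872
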